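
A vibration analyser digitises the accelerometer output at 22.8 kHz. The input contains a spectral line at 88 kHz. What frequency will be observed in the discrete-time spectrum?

3.2 kHz

88 kHz mod fs = 19.6 kHz.
19.6 kHz > fs/2 = 11.4 kHz, folds to fs − 19.6 kHz = 3.2 kHz.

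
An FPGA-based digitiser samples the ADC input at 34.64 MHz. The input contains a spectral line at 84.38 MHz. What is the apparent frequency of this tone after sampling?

15.1 MHz

84.38 MHz mod fs = 15.1 MHz.
15.1 MHz ≤ fs/2 = 17.32 MHz, appears at 15.1 MHz.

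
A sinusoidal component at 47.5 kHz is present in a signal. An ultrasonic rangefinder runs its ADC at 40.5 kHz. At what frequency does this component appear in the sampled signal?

47.5 kHz mod fs = 7 kHz.
7 kHz ≤ fs/2 = 20.25 kHz, appears at 7 kHz.

7 kHz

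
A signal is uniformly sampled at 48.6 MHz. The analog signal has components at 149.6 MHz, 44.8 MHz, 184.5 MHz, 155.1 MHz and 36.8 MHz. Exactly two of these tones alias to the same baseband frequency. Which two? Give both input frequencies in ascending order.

fs/2 = 24.3 MHz.
149.6 MHz mod fs = 3.8 MHz.
3.8 MHz ≤ fs/2 = 24.3 MHz, appears at 3.8 MHz.
44.8 MHz > fs/2 = 24.3 MHz, folds to fs − 44.8 MHz = 3.8 MHz.
184.5 MHz mod fs = 38.7 MHz.
38.7 MHz > fs/2 = 24.3 MHz, folds to fs − 38.7 MHz = 9.9 MHz.
155.1 MHz mod fs = 9.3 MHz.
9.3 MHz ≤ fs/2 = 24.3 MHz, appears at 9.3 MHz.
36.8 MHz > fs/2 = 24.3 MHz, folds to fs − 36.8 MHz = 11.8 MHz.
44.8 MHz and 149.6 MHz both map to 3.8 MHz.

44.8 MHz, 149.6 MHz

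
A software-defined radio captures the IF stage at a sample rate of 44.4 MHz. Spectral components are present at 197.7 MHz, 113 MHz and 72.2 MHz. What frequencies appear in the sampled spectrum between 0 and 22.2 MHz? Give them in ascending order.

16.6 MHz, 20.1 MHz, 20.2 MHz

fs/2 = 22.2 MHz.
197.7 MHz mod fs = 20.1 MHz.
20.1 MHz ≤ fs/2 = 22.2 MHz, appears at 20.1 MHz.
113 MHz mod fs = 24.2 MHz.
24.2 MHz > fs/2 = 22.2 MHz, folds to fs − 24.2 MHz = 20.2 MHz.
72.2 MHz mod fs = 27.8 MHz.
27.8 MHz > fs/2 = 22.2 MHz, folds to fs − 27.8 MHz = 16.6 MHz.
Distinct values: {16.6 MHz, 20.1 MHz, 20.2 MHz}.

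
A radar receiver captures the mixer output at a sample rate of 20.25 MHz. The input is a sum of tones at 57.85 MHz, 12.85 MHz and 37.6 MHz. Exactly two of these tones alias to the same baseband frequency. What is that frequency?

2.9 MHz

fs/2 = 10.125 MHz.
57.85 MHz mod fs = 17.35 MHz.
17.35 MHz > fs/2 = 10.125 MHz, folds to fs − 17.35 MHz = 2.9 MHz.
12.85 MHz > fs/2 = 10.125 MHz, folds to fs − 12.85 MHz = 7.4 MHz.
37.6 MHz mod fs = 17.35 MHz.
17.35 MHz > fs/2 = 10.125 MHz, folds to fs − 17.35 MHz = 2.9 MHz.
37.6 MHz and 57.85 MHz both map to 2.9 MHz.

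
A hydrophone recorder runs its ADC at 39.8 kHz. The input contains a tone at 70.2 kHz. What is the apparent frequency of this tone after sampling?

9.4 kHz

70.2 kHz mod fs = 30.4 kHz.
30.4 kHz > fs/2 = 19.9 kHz, folds to fs − 30.4 kHz = 9.4 kHz.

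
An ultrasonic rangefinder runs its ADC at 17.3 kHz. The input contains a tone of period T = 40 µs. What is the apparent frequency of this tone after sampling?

T = 40 µs → f = 1/T = 25 kHz.
25 kHz mod fs = 7.7 kHz.
7.7 kHz ≤ fs/2 = 8.65 kHz, appears at 7.7 kHz.

7.7 kHz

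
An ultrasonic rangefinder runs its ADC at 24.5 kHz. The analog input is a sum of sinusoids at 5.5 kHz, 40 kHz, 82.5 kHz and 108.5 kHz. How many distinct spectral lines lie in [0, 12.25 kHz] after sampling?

fs/2 = 12.25 kHz.
5.5 kHz ≤ fs/2 = 12.25 kHz, passes unchanged.
40 kHz mod fs = 15.5 kHz.
15.5 kHz > fs/2 = 12.25 kHz, folds to fs − 15.5 kHz = 9 kHz.
82.5 kHz mod fs = 9 kHz.
9 kHz ≤ fs/2 = 12.25 kHz, appears at 9 kHz.
108.5 kHz mod fs = 10.5 kHz.
10.5 kHz ≤ fs/2 = 12.25 kHz, appears at 10.5 kHz.
Distinct values: {5.5 kHz, 9 kHz, 10.5 kHz} → 3.

3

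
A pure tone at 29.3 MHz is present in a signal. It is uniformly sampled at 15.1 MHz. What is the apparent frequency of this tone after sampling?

0.9 MHz

29.3 MHz mod fs = 14.2 MHz.
14.2 MHz > fs/2 = 7.55 MHz, folds to fs − 14.2 MHz = 0.9 MHz.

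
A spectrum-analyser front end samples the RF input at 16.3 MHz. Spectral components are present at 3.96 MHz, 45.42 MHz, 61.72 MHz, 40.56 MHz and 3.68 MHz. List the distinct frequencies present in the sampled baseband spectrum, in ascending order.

3.48 MHz, 3.68 MHz, 3.96 MHz, 7.96 MHz

fs/2 = 8.15 MHz.
3.96 MHz ≤ fs/2 = 8.15 MHz, passes unchanged.
45.42 MHz mod fs = 12.82 MHz.
12.82 MHz > fs/2 = 8.15 MHz, folds to fs − 12.82 MHz = 3.48 MHz.
61.72 MHz mod fs = 12.82 MHz.
12.82 MHz > fs/2 = 8.15 MHz, folds to fs − 12.82 MHz = 3.48 MHz.
40.56 MHz mod fs = 7.96 MHz.
7.96 MHz ≤ fs/2 = 8.15 MHz, appears at 7.96 MHz.
3.68 MHz ≤ fs/2 = 8.15 MHz, passes unchanged.
Distinct values: {3.48 MHz, 3.68 MHz, 3.96 MHz, 7.96 MHz}.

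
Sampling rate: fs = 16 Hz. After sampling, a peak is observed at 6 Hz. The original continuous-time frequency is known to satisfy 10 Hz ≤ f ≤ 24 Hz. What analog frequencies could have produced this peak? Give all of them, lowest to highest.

10 Hz, 22 Hz

Frequencies that alias to 6 Hz are k·fs ± 6 Hz for integer k ≥ 0.
k=0: 6 Hz.
k=1: 10 Hz, 22 Hz.
k=2: 26 Hz, 38 Hz.
Within [10 Hz, 24 Hz]: 10 Hz, 22 Hz.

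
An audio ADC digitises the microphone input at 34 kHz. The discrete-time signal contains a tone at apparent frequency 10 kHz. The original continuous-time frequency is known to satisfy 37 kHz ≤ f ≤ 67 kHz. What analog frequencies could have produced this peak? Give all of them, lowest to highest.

44 kHz, 58 kHz

Frequencies that alias to 10 kHz are k·fs ± 10 kHz for integer k ≥ 0.
k=0: 10 kHz.
k=1: 24 kHz, 44 kHz.
k=2: 58 kHz, 78 kHz.
k=3: 92 kHz, 112 kHz.
Within [37 kHz, 67 kHz]: 44 kHz, 58 kHz.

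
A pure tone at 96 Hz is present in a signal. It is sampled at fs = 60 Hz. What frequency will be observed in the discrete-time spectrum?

24 Hz

96 Hz mod fs = 36 Hz.
36 Hz > fs/2 = 30 Hz, folds to fs − 36 Hz = 24 Hz.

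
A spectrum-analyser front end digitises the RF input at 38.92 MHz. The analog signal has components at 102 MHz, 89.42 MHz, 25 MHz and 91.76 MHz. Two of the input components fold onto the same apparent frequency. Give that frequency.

13.92 MHz

fs/2 = 19.46 MHz.
102 MHz mod fs = 24.16 MHz.
24.16 MHz > fs/2 = 19.46 MHz, folds to fs − 24.16 MHz = 14.76 MHz.
89.42 MHz mod fs = 11.58 MHz.
11.58 MHz ≤ fs/2 = 19.46 MHz, appears at 11.58 MHz.
25 MHz > fs/2 = 19.46 MHz, folds to fs − 25 MHz = 13.92 MHz.
91.76 MHz mod fs = 13.92 MHz.
13.92 MHz ≤ fs/2 = 19.46 MHz, appears at 13.92 MHz.
25 MHz and 91.76 MHz both map to 13.92 MHz.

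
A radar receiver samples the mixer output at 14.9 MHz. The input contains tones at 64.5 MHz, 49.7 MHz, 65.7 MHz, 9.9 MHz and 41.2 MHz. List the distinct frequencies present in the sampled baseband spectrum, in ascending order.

fs/2 = 7.45 MHz.
64.5 MHz mod fs = 4.9 MHz.
4.9 MHz ≤ fs/2 = 7.45 MHz, appears at 4.9 MHz.
49.7 MHz mod fs = 5 MHz.
5 MHz ≤ fs/2 = 7.45 MHz, appears at 5 MHz.
65.7 MHz mod fs = 6.1 MHz.
6.1 MHz ≤ fs/2 = 7.45 MHz, appears at 6.1 MHz.
9.9 MHz > fs/2 = 7.45 MHz, folds to fs − 9.9 MHz = 5 MHz.
41.2 MHz mod fs = 11.4 MHz.
11.4 MHz > fs/2 = 7.45 MHz, folds to fs − 11.4 MHz = 3.5 MHz.
Distinct values: {3.5 MHz, 4.9 MHz, 5 MHz, 6.1 MHz}.

3.5 MHz, 4.9 MHz, 5 MHz, 6.1 MHz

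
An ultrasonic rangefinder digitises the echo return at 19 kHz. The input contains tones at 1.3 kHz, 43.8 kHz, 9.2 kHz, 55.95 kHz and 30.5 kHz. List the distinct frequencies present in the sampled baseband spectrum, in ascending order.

1.05 kHz, 1.3 kHz, 5.8 kHz, 7.5 kHz, 9.2 kHz

fs/2 = 9.5 kHz.
1.3 kHz ≤ fs/2 = 9.5 kHz, passes unchanged.
43.8 kHz mod fs = 5.8 kHz.
5.8 kHz ≤ fs/2 = 9.5 kHz, appears at 5.8 kHz.
9.2 kHz ≤ fs/2 = 9.5 kHz, passes unchanged.
55.95 kHz mod fs = 17.95 kHz.
17.95 kHz > fs/2 = 9.5 kHz, folds to fs − 17.95 kHz = 1.05 kHz.
30.5 kHz mod fs = 11.5 kHz.
11.5 kHz > fs/2 = 9.5 kHz, folds to fs − 11.5 kHz = 7.5 kHz.
Distinct values: {1.05 kHz, 1.3 kHz, 5.8 kHz, 7.5 kHz, 9.2 kHz}.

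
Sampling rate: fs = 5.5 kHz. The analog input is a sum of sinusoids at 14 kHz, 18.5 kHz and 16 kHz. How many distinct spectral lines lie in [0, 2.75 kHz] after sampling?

fs/2 = 2.75 kHz.
14 kHz mod fs = 3 kHz.
3 kHz > fs/2 = 2.75 kHz, folds to fs − 3 kHz = 2.5 kHz.
18.5 kHz mod fs = 2 kHz.
2 kHz ≤ fs/2 = 2.75 kHz, appears at 2 kHz.
16 kHz mod fs = 5 kHz.
5 kHz > fs/2 = 2.75 kHz, folds to fs − 5 kHz = 0.5 kHz.
Distinct values: {0.5 kHz, 2 kHz, 2.5 kHz} → 3.

3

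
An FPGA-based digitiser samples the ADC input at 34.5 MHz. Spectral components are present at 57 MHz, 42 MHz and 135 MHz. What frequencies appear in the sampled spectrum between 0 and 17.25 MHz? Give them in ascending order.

3 MHz, 7.5 MHz, 12 MHz

fs/2 = 17.25 MHz.
57 MHz mod fs = 22.5 MHz.
22.5 MHz > fs/2 = 17.25 MHz, folds to fs − 22.5 MHz = 12 MHz.
42 MHz mod fs = 7.5 MHz.
7.5 MHz ≤ fs/2 = 17.25 MHz, appears at 7.5 MHz.
135 MHz mod fs = 31.5 MHz.
31.5 MHz > fs/2 = 17.25 MHz, folds to fs − 31.5 MHz = 3 MHz.
Distinct values: {3 MHz, 7.5 MHz, 12 MHz}.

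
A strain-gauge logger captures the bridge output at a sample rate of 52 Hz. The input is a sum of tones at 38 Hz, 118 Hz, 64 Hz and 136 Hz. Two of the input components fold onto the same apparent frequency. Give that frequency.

fs/2 = 26 Hz.
38 Hz > fs/2 = 26 Hz, folds to fs − 38 Hz = 14 Hz.
118 Hz mod fs = 14 Hz.
14 Hz ≤ fs/2 = 26 Hz, appears at 14 Hz.
64 Hz mod fs = 12 Hz.
12 Hz ≤ fs/2 = 26 Hz, appears at 12 Hz.
136 Hz mod fs = 32 Hz.
32 Hz > fs/2 = 26 Hz, folds to fs − 32 Hz = 20 Hz.
38 Hz and 118 Hz both map to 14 Hz.

14 Hz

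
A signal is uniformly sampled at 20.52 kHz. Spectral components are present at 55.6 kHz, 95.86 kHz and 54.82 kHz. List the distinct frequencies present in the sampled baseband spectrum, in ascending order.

5.96 kHz, 6.74 kHz

fs/2 = 10.26 kHz.
55.6 kHz mod fs = 14.56 kHz.
14.56 kHz > fs/2 = 10.26 kHz, folds to fs − 14.56 kHz = 5.96 kHz.
95.86 kHz mod fs = 13.78 kHz.
13.78 kHz > fs/2 = 10.26 kHz, folds to fs − 13.78 kHz = 6.74 kHz.
54.82 kHz mod fs = 13.78 kHz.
13.78 kHz > fs/2 = 10.26 kHz, folds to fs − 13.78 kHz = 6.74 kHz.
Distinct values: {5.96 kHz, 6.74 kHz}.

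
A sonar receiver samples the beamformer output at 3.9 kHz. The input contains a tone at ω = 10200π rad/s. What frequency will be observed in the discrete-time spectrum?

1.2 kHz

ω = 10200π rad/s → f = ω/(2π) = 5100 Hz = 5.1 kHz.
5.1 kHz mod fs = 1.2 kHz.
1.2 kHz ≤ fs/2 = 1.95 kHz, appears at 1.2 kHz.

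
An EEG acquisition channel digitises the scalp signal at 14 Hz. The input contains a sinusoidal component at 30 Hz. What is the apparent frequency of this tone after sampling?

30 Hz mod fs = 2 Hz.
2 Hz ≤ fs/2 = 7 Hz, appears at 2 Hz.

2 Hz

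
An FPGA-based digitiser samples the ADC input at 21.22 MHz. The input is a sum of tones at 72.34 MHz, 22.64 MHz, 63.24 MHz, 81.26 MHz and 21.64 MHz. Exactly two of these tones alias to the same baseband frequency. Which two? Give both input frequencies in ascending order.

21.64 MHz, 63.24 MHz

fs/2 = 10.61 MHz.
72.34 MHz mod fs = 8.68 MHz.
8.68 MHz ≤ fs/2 = 10.61 MHz, appears at 8.68 MHz.
22.64 MHz mod fs = 1.42 MHz.
1.42 MHz ≤ fs/2 = 10.61 MHz, appears at 1.42 MHz.
63.24 MHz mod fs = 20.8 MHz.
20.8 MHz > fs/2 = 10.61 MHz, folds to fs − 20.8 MHz = 0.42 MHz.
81.26 MHz mod fs = 17.6 MHz.
17.6 MHz > fs/2 = 10.61 MHz, folds to fs − 17.6 MHz = 3.62 MHz.
21.64 MHz mod fs = 0.42 MHz.
0.42 MHz ≤ fs/2 = 10.61 MHz, appears at 0.42 MHz.
21.64 MHz and 63.24 MHz both map to 0.42 MHz.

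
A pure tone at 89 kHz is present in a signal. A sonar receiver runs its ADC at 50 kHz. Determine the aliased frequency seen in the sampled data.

89 kHz mod fs = 39 kHz.
39 kHz > fs/2 = 25 kHz, folds to fs − 39 kHz = 11 kHz.

11 kHz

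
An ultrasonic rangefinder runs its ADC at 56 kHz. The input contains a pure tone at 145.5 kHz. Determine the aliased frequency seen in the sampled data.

145.5 kHz mod fs = 33.5 kHz.
33.5 kHz > fs/2 = 28 kHz, folds to fs − 33.5 kHz = 22.5 kHz.

22.5 kHz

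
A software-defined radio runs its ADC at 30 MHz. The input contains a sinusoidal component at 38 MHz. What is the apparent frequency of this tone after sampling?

38 MHz mod fs = 8 MHz.
8 MHz ≤ fs/2 = 15 MHz, appears at 8 MHz.

8 MHz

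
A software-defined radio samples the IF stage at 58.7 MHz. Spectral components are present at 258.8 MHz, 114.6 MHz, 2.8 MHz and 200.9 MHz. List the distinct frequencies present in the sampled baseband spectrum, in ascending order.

2.8 MHz, 24 MHz, 24.8 MHz

fs/2 = 29.35 MHz.
258.8 MHz mod fs = 24 MHz.
24 MHz ≤ fs/2 = 29.35 MHz, appears at 24 MHz.
114.6 MHz mod fs = 55.9 MHz.
55.9 MHz > fs/2 = 29.35 MHz, folds to fs − 55.9 MHz = 2.8 MHz.
2.8 MHz ≤ fs/2 = 29.35 MHz, passes unchanged.
200.9 MHz mod fs = 24.8 MHz.
24.8 MHz ≤ fs/2 = 29.35 MHz, appears at 24.8 MHz.
Distinct values: {2.8 MHz, 24 MHz, 24.8 MHz}.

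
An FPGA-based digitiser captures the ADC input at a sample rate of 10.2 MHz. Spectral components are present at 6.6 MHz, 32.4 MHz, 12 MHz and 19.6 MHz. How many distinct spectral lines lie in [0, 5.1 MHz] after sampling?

fs/2 = 5.1 MHz.
6.6 MHz > fs/2 = 5.1 MHz, folds to fs − 6.6 MHz = 3.6 MHz.
32.4 MHz mod fs = 1.8 MHz.
1.8 MHz ≤ fs/2 = 5.1 MHz, appears at 1.8 MHz.
12 MHz mod fs = 1.8 MHz.
1.8 MHz ≤ fs/2 = 5.1 MHz, appears at 1.8 MHz.
19.6 MHz mod fs = 9.4 MHz.
9.4 MHz > fs/2 = 5.1 MHz, folds to fs − 9.4 MHz = 0.8 MHz.
Distinct values: {0.8 MHz, 1.8 MHz, 3.6 MHz} → 3.

3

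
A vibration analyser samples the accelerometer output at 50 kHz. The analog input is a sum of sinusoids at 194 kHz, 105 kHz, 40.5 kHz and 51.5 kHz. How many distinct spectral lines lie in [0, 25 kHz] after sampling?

fs/2 = 25 kHz.
194 kHz mod fs = 44 kHz.
44 kHz > fs/2 = 25 kHz, folds to fs − 44 kHz = 6 kHz.
105 kHz mod fs = 5 kHz.
5 kHz ≤ fs/2 = 25 kHz, appears at 5 kHz.
40.5 kHz > fs/2 = 25 kHz, folds to fs − 40.5 kHz = 9.5 kHz.
51.5 kHz mod fs = 1.5 kHz.
1.5 kHz ≤ fs/2 = 25 kHz, appears at 1.5 kHz.
Distinct values: {1.5 kHz, 5 kHz, 6 kHz, 9.5 kHz} → 4.

4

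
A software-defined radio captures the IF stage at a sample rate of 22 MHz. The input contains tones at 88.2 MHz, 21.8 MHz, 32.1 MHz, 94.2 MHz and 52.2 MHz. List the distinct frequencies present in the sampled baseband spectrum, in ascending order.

0.2 MHz, 6.2 MHz, 8.2 MHz, 10.1 MHz

fs/2 = 11 MHz.
88.2 MHz mod fs = 0.2 MHz.
0.2 MHz ≤ fs/2 = 11 MHz, appears at 0.2 MHz.
21.8 MHz > fs/2 = 11 MHz, folds to fs − 21.8 MHz = 0.2 MHz.
32.1 MHz mod fs = 10.1 MHz.
10.1 MHz ≤ fs/2 = 11 MHz, appears at 10.1 MHz.
94.2 MHz mod fs = 6.2 MHz.
6.2 MHz ≤ fs/2 = 11 MHz, appears at 6.2 MHz.
52.2 MHz mod fs = 8.2 MHz.
8.2 MHz ≤ fs/2 = 11 MHz, appears at 8.2 MHz.
Distinct values: {0.2 MHz, 6.2 MHz, 8.2 MHz, 10.1 MHz}.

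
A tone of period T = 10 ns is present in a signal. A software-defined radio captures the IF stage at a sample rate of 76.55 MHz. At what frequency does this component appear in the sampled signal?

T = 10 ns → f = 1/T = 100 MHz.
100 MHz mod fs = 23.45 MHz.
23.45 MHz ≤ fs/2 = 38.275 MHz, appears at 23.45 MHz.

23.45 MHz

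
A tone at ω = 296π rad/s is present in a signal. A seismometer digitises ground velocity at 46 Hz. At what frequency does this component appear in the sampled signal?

ω = 296π rad/s → f = ω/(2π) = 148 Hz.
148 Hz mod fs = 10 Hz.
10 Hz ≤ fs/2 = 23 Hz, appears at 10 Hz.

10 Hz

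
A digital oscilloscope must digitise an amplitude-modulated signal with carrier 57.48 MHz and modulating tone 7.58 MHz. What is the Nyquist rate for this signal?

AM sidebands sit at fc ± fm = 49.9 MHz and 65.06 MHz.
Highest-frequency component: 65.06 MHz.
Nyquist rate = 2 × 65.06 MHz = 130.12 MHz.

130.12 MHz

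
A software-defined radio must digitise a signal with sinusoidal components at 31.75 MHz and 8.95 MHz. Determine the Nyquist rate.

Highest-frequency component: 31.75 MHz.
Nyquist rate = 2 × 31.75 MHz = 63.5 MHz.

63.5 MHz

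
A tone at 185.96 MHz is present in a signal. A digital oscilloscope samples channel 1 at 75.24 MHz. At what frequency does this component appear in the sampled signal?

185.96 MHz mod fs = 35.48 MHz.
35.48 MHz ≤ fs/2 = 37.62 MHz, appears at 35.48 MHz.

35.48 MHz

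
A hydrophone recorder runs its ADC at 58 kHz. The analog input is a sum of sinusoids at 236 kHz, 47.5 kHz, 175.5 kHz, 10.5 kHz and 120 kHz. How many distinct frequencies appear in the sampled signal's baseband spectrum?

3

fs/2 = 29 kHz.
236 kHz mod fs = 4 kHz.
4 kHz ≤ fs/2 = 29 kHz, appears at 4 kHz.
47.5 kHz > fs/2 = 29 kHz, folds to fs − 47.5 kHz = 10.5 kHz.
175.5 kHz mod fs = 1.5 kHz.
1.5 kHz ≤ fs/2 = 29 kHz, appears at 1.5 kHz.
10.5 kHz ≤ fs/2 = 29 kHz, passes unchanged.
120 kHz mod fs = 4 kHz.
4 kHz ≤ fs/2 = 29 kHz, appears at 4 kHz.
Distinct values: {1.5 kHz, 4 kHz, 10.5 kHz} → 3.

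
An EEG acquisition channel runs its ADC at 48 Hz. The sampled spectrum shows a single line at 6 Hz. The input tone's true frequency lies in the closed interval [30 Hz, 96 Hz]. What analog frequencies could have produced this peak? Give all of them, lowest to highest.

42 Hz, 54 Hz, 90 Hz

Frequencies that alias to 6 Hz are k·fs ± 6 Hz for integer k ≥ 0.
k=0: 6 Hz.
k=1: 42 Hz, 54 Hz.
k=2: 90 Hz, 102 Hz.
k=3: 138 Hz, 150 Hz.
Within [30 Hz, 96 Hz]: 42 Hz, 54 Hz, 90 Hz.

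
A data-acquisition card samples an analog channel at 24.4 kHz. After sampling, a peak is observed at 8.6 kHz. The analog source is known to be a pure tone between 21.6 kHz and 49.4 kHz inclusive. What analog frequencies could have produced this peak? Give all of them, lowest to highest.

33 kHz, 40.2 kHz

Frequencies that alias to 8.6 kHz are k·fs ± 8.6 kHz for integer k ≥ 0.
k=0: 8.6 kHz.
k=1: 15.8 kHz, 33 kHz.
k=2: 40.2 kHz, 57.4 kHz.
k=3: 64.6 kHz, 81.8 kHz.
Within [21.6 kHz, 49.4 kHz]: 33 kHz, 40.2 kHz.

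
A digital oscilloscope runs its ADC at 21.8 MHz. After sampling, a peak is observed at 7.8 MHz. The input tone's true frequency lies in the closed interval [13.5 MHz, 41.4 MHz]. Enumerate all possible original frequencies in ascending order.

Frequencies that alias to 7.8 MHz are k·fs ± 7.8 MHz for integer k ≥ 0.
k=0: 7.8 MHz.
k=1: 14 MHz, 29.6 MHz.
k=2: 35.8 MHz, 51.4 MHz.
k=3: 57.6 MHz, 73.2 MHz.
Within [13.5 MHz, 41.4 MHz]: 14 MHz, 29.6 MHz, 35.8 MHz.

14 MHz, 29.6 MHz, 35.8 MHz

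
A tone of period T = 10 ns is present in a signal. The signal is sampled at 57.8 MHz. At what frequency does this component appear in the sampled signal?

T = 10 ns → f = 1/T = 100 MHz.
100 MHz mod fs = 42.2 MHz.
42.2 MHz > fs/2 = 28.9 MHz, folds to fs − 42.2 MHz = 15.6 MHz.

15.6 MHz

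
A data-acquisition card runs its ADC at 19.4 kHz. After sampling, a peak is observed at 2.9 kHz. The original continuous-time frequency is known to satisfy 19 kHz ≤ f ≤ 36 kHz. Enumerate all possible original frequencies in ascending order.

Frequencies that alias to 2.9 kHz are k·fs ± 2.9 kHz for integer k ≥ 0.
k=0: 2.9 kHz.
k=1: 16.5 kHz, 22.3 kHz.
k=2: 35.9 kHz, 41.7 kHz.
k=3: 55.3 kHz, 61.1 kHz.
Within [19 kHz, 36 kHz]: 22.3 kHz, 35.9 kHz.

22.3 kHz, 35.9 kHz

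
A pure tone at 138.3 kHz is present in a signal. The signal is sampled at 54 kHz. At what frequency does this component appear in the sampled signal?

23.7 kHz

138.3 kHz mod fs = 30.3 kHz.
30.3 kHz > fs/2 = 27 kHz, folds to fs − 30.3 kHz = 23.7 kHz.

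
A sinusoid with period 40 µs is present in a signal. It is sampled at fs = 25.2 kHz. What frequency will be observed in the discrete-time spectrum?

T = 40 µs → f = 1/T = 25 kHz.
25 kHz > fs/2 = 12.6 kHz, folds to fs − 25 kHz = 0.2 kHz.

0.2 kHz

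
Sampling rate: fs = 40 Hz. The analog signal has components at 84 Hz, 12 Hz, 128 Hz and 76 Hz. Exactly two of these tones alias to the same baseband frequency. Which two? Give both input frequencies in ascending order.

76 Hz, 84 Hz

fs/2 = 20 Hz.
84 Hz mod fs = 4 Hz.
4 Hz ≤ fs/2 = 20 Hz, appears at 4 Hz.
12 Hz ≤ fs/2 = 20 Hz, passes unchanged.
128 Hz mod fs = 8 Hz.
8 Hz ≤ fs/2 = 20 Hz, appears at 8 Hz.
76 Hz mod fs = 36 Hz.
36 Hz > fs/2 = 20 Hz, folds to fs − 36 Hz = 4 Hz.
76 Hz and 84 Hz both map to 4 Hz.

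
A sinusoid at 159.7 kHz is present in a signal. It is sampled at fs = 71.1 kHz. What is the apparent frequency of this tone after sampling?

159.7 kHz mod fs = 17.5 kHz.
17.5 kHz ≤ fs/2 = 35.55 kHz, appears at 17.5 kHz.

17.5 kHz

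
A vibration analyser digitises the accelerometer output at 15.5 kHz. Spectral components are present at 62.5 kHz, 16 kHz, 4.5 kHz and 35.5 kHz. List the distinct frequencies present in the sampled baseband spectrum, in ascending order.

0.5 kHz, 4.5 kHz

fs/2 = 7.75 kHz.
62.5 kHz mod fs = 0.5 kHz.
0.5 kHz ≤ fs/2 = 7.75 kHz, appears at 0.5 kHz.
16 kHz mod fs = 0.5 kHz.
0.5 kHz ≤ fs/2 = 7.75 kHz, appears at 0.5 kHz.
4.5 kHz ≤ fs/2 = 7.75 kHz, passes unchanged.
35.5 kHz mod fs = 4.5 kHz.
4.5 kHz ≤ fs/2 = 7.75 kHz, appears at 4.5 kHz.
Distinct values: {0.5 kHz, 4.5 kHz}.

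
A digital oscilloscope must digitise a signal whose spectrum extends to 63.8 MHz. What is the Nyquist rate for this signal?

127.6 MHz

Nyquist rate = 2 × 63.8 MHz = 127.6 MHz.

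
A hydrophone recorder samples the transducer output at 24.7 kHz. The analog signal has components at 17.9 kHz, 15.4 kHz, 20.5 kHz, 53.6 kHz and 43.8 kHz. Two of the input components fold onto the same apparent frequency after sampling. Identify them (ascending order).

20.5 kHz, 53.6 kHz

fs/2 = 12.35 kHz.
17.9 kHz > fs/2 = 12.35 kHz, folds to fs − 17.9 kHz = 6.8 kHz.
15.4 kHz > fs/2 = 12.35 kHz, folds to fs − 15.4 kHz = 9.3 kHz.
20.5 kHz > fs/2 = 12.35 kHz, folds to fs − 20.5 kHz = 4.2 kHz.
53.6 kHz mod fs = 4.2 kHz.
4.2 kHz ≤ fs/2 = 12.35 kHz, appears at 4.2 kHz.
43.8 kHz mod fs = 19.1 kHz.
19.1 kHz > fs/2 = 12.35 kHz, folds to fs − 19.1 kHz = 5.6 kHz.
20.5 kHz and 53.6 kHz both map to 4.2 kHz.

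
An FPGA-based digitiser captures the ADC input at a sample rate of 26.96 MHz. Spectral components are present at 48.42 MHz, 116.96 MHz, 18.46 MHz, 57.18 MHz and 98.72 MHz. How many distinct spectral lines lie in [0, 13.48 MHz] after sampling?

fs/2 = 13.48 MHz.
48.42 MHz mod fs = 21.46 MHz.
21.46 MHz > fs/2 = 13.48 MHz, folds to fs − 21.46 MHz = 5.5 MHz.
116.96 MHz mod fs = 9.12 MHz.
9.12 MHz ≤ fs/2 = 13.48 MHz, appears at 9.12 MHz.
18.46 MHz > fs/2 = 13.48 MHz, folds to fs − 18.46 MHz = 8.5 MHz.
57.18 MHz mod fs = 3.26 MHz.
3.26 MHz ≤ fs/2 = 13.48 MHz, appears at 3.26 MHz.
98.72 MHz mod fs = 17.84 MHz.
17.84 MHz > fs/2 = 13.48 MHz, folds to fs − 17.84 MHz = 9.12 MHz.
Distinct values: {3.26 MHz, 5.5 MHz, 8.5 MHz, 9.12 MHz} → 4.

4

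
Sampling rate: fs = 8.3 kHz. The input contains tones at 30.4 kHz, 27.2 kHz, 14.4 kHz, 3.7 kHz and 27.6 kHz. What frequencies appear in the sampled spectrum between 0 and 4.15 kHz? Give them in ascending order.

2.2 kHz, 2.3 kHz, 2.7 kHz, 2.8 kHz, 3.7 kHz

fs/2 = 4.15 kHz.
30.4 kHz mod fs = 5.5 kHz.
5.5 kHz > fs/2 = 4.15 kHz, folds to fs − 5.5 kHz = 2.8 kHz.
27.2 kHz mod fs = 2.3 kHz.
2.3 kHz ≤ fs/2 = 4.15 kHz, appears at 2.3 kHz.
14.4 kHz mod fs = 6.1 kHz.
6.1 kHz > fs/2 = 4.15 kHz, folds to fs − 6.1 kHz = 2.2 kHz.
3.7 kHz ≤ fs/2 = 4.15 kHz, passes unchanged.
27.6 kHz mod fs = 2.7 kHz.
2.7 kHz ≤ fs/2 = 4.15 kHz, appears at 2.7 kHz.
Distinct values: {2.2 kHz, 2.3 kHz, 2.7 kHz, 2.8 kHz, 3.7 kHz}.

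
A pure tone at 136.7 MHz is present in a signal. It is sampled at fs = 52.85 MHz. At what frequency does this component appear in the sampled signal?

136.7 MHz mod fs = 31 MHz.
31 MHz > fs/2 = 26.425 MHz, folds to fs − 31 MHz = 21.85 MHz.

21.85 MHz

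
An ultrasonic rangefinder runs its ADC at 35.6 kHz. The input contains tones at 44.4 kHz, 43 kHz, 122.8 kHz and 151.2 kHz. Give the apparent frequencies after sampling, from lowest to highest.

7.4 kHz, 8.8 kHz, 16 kHz

fs/2 = 17.8 kHz.
44.4 kHz mod fs = 8.8 kHz.
8.8 kHz ≤ fs/2 = 17.8 kHz, appears at 8.8 kHz.
43 kHz mod fs = 7.4 kHz.
7.4 kHz ≤ fs/2 = 17.8 kHz, appears at 7.4 kHz.
122.8 kHz mod fs = 16 kHz.
16 kHz ≤ fs/2 = 17.8 kHz, appears at 16 kHz.
151.2 kHz mod fs = 8.8 kHz.
8.8 kHz ≤ fs/2 = 17.8 kHz, appears at 8.8 kHz.
Distinct values: {7.4 kHz, 8.8 kHz, 16 kHz}.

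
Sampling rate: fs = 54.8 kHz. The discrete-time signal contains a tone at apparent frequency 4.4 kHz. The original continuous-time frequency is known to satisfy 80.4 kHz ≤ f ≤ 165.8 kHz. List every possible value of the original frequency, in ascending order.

Frequencies that alias to 4.4 kHz are k·fs ± 4.4 kHz for integer k ≥ 0.
k=0: 4.4 kHz.
k=1: 50.4 kHz, 59.2 kHz.
k=2: 105.2 kHz, 114 kHz.
k=3: 160 kHz, 168.8 kHz.
k=4: 214.8 kHz, 223.6 kHz.
Within [80.4 kHz, 165.8 kHz]: 105.2 kHz, 114 kHz, 160 kHz.

105.2 kHz, 114 kHz, 160 kHz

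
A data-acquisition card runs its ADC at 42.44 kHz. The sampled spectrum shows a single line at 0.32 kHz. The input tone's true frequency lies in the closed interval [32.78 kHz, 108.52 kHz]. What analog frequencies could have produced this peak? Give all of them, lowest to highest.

42.12 kHz, 42.76 kHz, 84.56 kHz, 85.2 kHz

Frequencies that alias to 0.32 kHz are k·fs ± 0.32 kHz for integer k ≥ 0.
k=0: 0.32 kHz.
k=1: 42.12 kHz, 42.76 kHz.
k=2: 84.56 kHz, 85.2 kHz.
k=3: 127 kHz, 127.64 kHz.
Within [32.78 kHz, 108.52 kHz]: 42.12 kHz, 42.76 kHz, 84.56 kHz, 85.2 kHz.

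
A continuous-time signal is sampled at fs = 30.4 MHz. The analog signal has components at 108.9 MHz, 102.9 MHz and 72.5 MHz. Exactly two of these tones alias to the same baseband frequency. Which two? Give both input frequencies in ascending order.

72.5 MHz, 102.9 MHz

fs/2 = 15.2 MHz.
108.9 MHz mod fs = 17.7 MHz.
17.7 MHz > fs/2 = 15.2 MHz, folds to fs − 17.7 MHz = 12.7 MHz.
102.9 MHz mod fs = 11.7 MHz.
11.7 MHz ≤ fs/2 = 15.2 MHz, appears at 11.7 MHz.
72.5 MHz mod fs = 11.7 MHz.
11.7 MHz ≤ fs/2 = 15.2 MHz, appears at 11.7 MHz.
72.5 MHz and 102.9 MHz both map to 11.7 MHz.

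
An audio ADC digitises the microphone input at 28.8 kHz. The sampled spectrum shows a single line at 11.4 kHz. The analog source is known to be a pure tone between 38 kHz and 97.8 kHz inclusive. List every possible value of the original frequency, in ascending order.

40.2 kHz, 46.2 kHz, 69 kHz, 75 kHz, 97.8 kHz

Frequencies that alias to 11.4 kHz are k·fs ± 11.4 kHz for integer k ≥ 0.
k=0: 11.4 kHz.
k=1: 17.4 kHz, 40.2 kHz.
k=2: 46.2 kHz, 69 kHz.
k=3: 75 kHz, 97.8 kHz.
k=4: 103.8 kHz, 126.6 kHz.
Within [38 kHz, 97.8 kHz]: 40.2 kHz, 46.2 kHz, 69 kHz, 75 kHz, 97.8 kHz.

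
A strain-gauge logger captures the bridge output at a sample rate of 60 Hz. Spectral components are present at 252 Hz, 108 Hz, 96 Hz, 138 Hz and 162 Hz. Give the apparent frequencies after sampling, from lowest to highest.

fs/2 = 30 Hz.
252 Hz mod fs = 12 Hz.
12 Hz ≤ fs/2 = 30 Hz, appears at 12 Hz.
108 Hz mod fs = 48 Hz.
48 Hz > fs/2 = 30 Hz, folds to fs − 48 Hz = 12 Hz.
96 Hz mod fs = 36 Hz.
36 Hz > fs/2 = 30 Hz, folds to fs − 36 Hz = 24 Hz.
138 Hz mod fs = 18 Hz.
18 Hz ≤ fs/2 = 30 Hz, appears at 18 Hz.
162 Hz mod fs = 42 Hz.
42 Hz > fs/2 = 30 Hz, folds to fs − 42 Hz = 18 Hz.
Distinct values: {12 Hz, 18 Hz, 24 Hz}.

12 Hz, 18 Hz, 24 Hz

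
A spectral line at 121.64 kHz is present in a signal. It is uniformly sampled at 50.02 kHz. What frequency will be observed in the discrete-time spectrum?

21.6 kHz

121.64 kHz mod fs = 21.6 kHz.
21.6 kHz ≤ fs/2 = 25.01 kHz, appears at 21.6 kHz.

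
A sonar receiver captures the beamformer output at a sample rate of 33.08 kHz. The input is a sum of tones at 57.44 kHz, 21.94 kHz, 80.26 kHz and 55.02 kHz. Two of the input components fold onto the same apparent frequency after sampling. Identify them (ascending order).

fs/2 = 16.54 kHz.
57.44 kHz mod fs = 24.36 kHz.
24.36 kHz > fs/2 = 16.54 kHz, folds to fs − 24.36 kHz = 8.72 kHz.
21.94 kHz > fs/2 = 16.54 kHz, folds to fs − 21.94 kHz = 11.14 kHz.
80.26 kHz mod fs = 14.1 kHz.
14.1 kHz ≤ fs/2 = 16.54 kHz, appears at 14.1 kHz.
55.02 kHz mod fs = 21.94 kHz.
21.94 kHz > fs/2 = 16.54 kHz, folds to fs − 21.94 kHz = 11.14 kHz.
21.94 kHz and 55.02 kHz both map to 11.14 kHz.

21.94 kHz, 55.02 kHz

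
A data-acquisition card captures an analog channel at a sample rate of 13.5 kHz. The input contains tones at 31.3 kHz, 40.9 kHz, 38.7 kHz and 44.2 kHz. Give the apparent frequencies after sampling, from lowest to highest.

0.4 kHz, 1.8 kHz, 3.7 kHz, 4.3 kHz

fs/2 = 6.75 kHz.
31.3 kHz mod fs = 4.3 kHz.
4.3 kHz ≤ fs/2 = 6.75 kHz, appears at 4.3 kHz.
40.9 kHz mod fs = 0.4 kHz.
0.4 kHz ≤ fs/2 = 6.75 kHz, appears at 0.4 kHz.
38.7 kHz mod fs = 11.7 kHz.
11.7 kHz > fs/2 = 6.75 kHz, folds to fs − 11.7 kHz = 1.8 kHz.
44.2 kHz mod fs = 3.7 kHz.
3.7 kHz ≤ fs/2 = 6.75 kHz, appears at 3.7 kHz.
Distinct values: {0.4 kHz, 1.8 kHz, 3.7 kHz, 4.3 kHz}.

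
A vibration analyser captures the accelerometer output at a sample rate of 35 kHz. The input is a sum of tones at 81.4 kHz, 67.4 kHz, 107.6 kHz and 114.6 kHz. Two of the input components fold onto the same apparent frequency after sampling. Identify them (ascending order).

67.4 kHz, 107.6 kHz

fs/2 = 17.5 kHz.
81.4 kHz mod fs = 11.4 kHz.
11.4 kHz ≤ fs/2 = 17.5 kHz, appears at 11.4 kHz.
67.4 kHz mod fs = 32.4 kHz.
32.4 kHz > fs/2 = 17.5 kHz, folds to fs − 32.4 kHz = 2.6 kHz.
107.6 kHz mod fs = 2.6 kHz.
2.6 kHz ≤ fs/2 = 17.5 kHz, appears at 2.6 kHz.
114.6 kHz mod fs = 9.6 kHz.
9.6 kHz ≤ fs/2 = 17.5 kHz, appears at 9.6 kHz.
67.4 kHz and 107.6 kHz both map to 2.6 kHz.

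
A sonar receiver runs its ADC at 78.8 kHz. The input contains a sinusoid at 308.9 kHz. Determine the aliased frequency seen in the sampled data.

308.9 kHz mod fs = 72.5 kHz.
72.5 kHz > fs/2 = 39.4 kHz, folds to fs − 72.5 kHz = 6.3 kHz.

6.3 kHz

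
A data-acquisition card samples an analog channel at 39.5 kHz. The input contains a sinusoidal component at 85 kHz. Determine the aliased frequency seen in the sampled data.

6 kHz

85 kHz mod fs = 6 kHz.
6 kHz ≤ fs/2 = 19.75 kHz, appears at 6 kHz.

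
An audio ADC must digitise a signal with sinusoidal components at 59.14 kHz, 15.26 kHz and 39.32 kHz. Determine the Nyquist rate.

Highest-frequency component: 59.14 kHz.
Nyquist rate = 2 × 59.14 kHz = 118.28 kHz.

118.28 kHz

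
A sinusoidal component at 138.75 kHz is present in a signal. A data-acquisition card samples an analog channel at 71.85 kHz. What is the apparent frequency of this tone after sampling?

138.75 kHz mod fs = 66.9 kHz.
66.9 kHz > fs/2 = 35.925 kHz, folds to fs − 66.9 kHz = 4.95 kHz.

4.95 kHz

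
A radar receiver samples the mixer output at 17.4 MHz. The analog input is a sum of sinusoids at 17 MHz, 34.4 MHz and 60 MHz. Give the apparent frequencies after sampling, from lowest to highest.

fs/2 = 8.7 MHz.
17 MHz > fs/2 = 8.7 MHz, folds to fs − 17 MHz = 0.4 MHz.
34.4 MHz mod fs = 17 MHz.
17 MHz > fs/2 = 8.7 MHz, folds to fs − 17 MHz = 0.4 MHz.
60 MHz mod fs = 7.8 MHz.
7.8 MHz ≤ fs/2 = 8.7 MHz, appears at 7.8 MHz.
Distinct values: {0.4 MHz, 7.8 MHz}.

0.4 MHz, 7.8 MHz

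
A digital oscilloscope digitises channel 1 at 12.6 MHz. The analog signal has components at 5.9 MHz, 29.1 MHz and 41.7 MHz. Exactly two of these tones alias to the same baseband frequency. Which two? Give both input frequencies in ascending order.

29.1 MHz, 41.7 MHz

fs/2 = 6.3 MHz.
5.9 MHz ≤ fs/2 = 6.3 MHz, passes unchanged.
29.1 MHz mod fs = 3.9 MHz.
3.9 MHz ≤ fs/2 = 6.3 MHz, appears at 3.9 MHz.
41.7 MHz mod fs = 3.9 MHz.
3.9 MHz ≤ fs/2 = 6.3 MHz, appears at 3.9 MHz.
29.1 MHz and 41.7 MHz both map to 3.9 MHz.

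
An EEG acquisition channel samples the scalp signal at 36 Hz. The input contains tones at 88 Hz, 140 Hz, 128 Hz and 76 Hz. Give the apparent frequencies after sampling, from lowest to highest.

fs/2 = 18 Hz.
88 Hz mod fs = 16 Hz.
16 Hz ≤ fs/2 = 18 Hz, appears at 16 Hz.
140 Hz mod fs = 32 Hz.
32 Hz > fs/2 = 18 Hz, folds to fs − 32 Hz = 4 Hz.
128 Hz mod fs = 20 Hz.
20 Hz > fs/2 = 18 Hz, folds to fs − 20 Hz = 16 Hz.
76 Hz mod fs = 4 Hz.
4 Hz ≤ fs/2 = 18 Hz, appears at 4 Hz.
Distinct values: {4 Hz, 16 Hz}.

4 Hz, 16 Hz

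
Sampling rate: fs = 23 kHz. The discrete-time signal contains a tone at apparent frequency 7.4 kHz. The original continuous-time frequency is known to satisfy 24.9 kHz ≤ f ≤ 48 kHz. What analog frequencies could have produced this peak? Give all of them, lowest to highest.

Frequencies that alias to 7.4 kHz are k·fs ± 7.4 kHz for integer k ≥ 0.
k=0: 7.4 kHz.
k=1: 15.6 kHz, 30.4 kHz.
k=2: 38.6 kHz, 53.4 kHz.
k=3: 61.6 kHz, 76.4 kHz.
Within [24.9 kHz, 48 kHz]: 30.4 kHz, 38.6 kHz.

30.4 kHz, 38.6 kHz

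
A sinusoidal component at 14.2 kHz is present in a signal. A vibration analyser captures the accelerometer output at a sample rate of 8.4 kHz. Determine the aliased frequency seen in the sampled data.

2.6 kHz

14.2 kHz mod fs = 5.8 kHz.
5.8 kHz > fs/2 = 4.2 kHz, folds to fs − 5.8 kHz = 2.6 kHz.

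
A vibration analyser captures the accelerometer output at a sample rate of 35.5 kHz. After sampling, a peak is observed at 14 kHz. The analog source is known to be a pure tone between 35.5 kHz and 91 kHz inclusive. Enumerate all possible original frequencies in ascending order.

49.5 kHz, 57 kHz, 85 kHz

Frequencies that alias to 14 kHz are k·fs ± 14 kHz for integer k ≥ 0.
k=0: 14 kHz.
k=1: 21.5 kHz, 49.5 kHz.
k=2: 57 kHz, 85 kHz.
k=3: 92.5 kHz, 120.5 kHz.
Within [35.5 kHz, 91 kHz]: 49.5 kHz, 57 kHz, 85 kHz.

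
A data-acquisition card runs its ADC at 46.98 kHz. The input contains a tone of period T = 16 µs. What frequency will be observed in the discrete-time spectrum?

15.52 kHz

T = 16 µs → f = 1/T = 62.5 kHz.
62.5 kHz mod fs = 15.52 kHz.
15.52 kHz ≤ fs/2 = 23.49 kHz, appears at 15.52 kHz.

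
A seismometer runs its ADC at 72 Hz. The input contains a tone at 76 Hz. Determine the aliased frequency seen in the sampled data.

76 Hz mod fs = 4 Hz.
4 Hz ≤ fs/2 = 36 Hz, appears at 4 Hz.

4 Hz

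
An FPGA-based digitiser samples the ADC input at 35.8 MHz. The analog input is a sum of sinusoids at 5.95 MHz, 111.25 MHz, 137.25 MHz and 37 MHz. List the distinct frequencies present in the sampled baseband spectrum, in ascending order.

1.2 MHz, 3.85 MHz, 5.95 MHz

fs/2 = 17.9 MHz.
5.95 MHz ≤ fs/2 = 17.9 MHz, passes unchanged.
111.25 MHz mod fs = 3.85 MHz.
3.85 MHz ≤ fs/2 = 17.9 MHz, appears at 3.85 MHz.
137.25 MHz mod fs = 29.85 MHz.
29.85 MHz > fs/2 = 17.9 MHz, folds to fs − 29.85 MHz = 5.95 MHz.
37 MHz mod fs = 1.2 MHz.
1.2 MHz ≤ fs/2 = 17.9 MHz, appears at 1.2 MHz.
Distinct values: {1.2 MHz, 3.85 MHz, 5.95 MHz}.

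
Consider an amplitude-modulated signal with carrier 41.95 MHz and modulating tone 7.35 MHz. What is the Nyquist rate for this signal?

98.6 MHz

AM sidebands sit at fc ± fm = 34.6 MHz and 49.3 MHz.
Highest-frequency component: 49.3 MHz.
Nyquist rate = 2 × 49.3 MHz = 98.6 MHz.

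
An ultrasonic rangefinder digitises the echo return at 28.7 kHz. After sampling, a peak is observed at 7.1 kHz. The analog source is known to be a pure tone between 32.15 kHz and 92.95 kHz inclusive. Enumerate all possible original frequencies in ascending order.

35.8 kHz, 50.3 kHz, 64.5 kHz, 79 kHz

Frequencies that alias to 7.1 kHz are k·fs ± 7.1 kHz for integer k ≥ 0.
k=0: 7.1 kHz.
k=1: 21.6 kHz, 35.8 kHz.
k=2: 50.3 kHz, 64.5 kHz.
k=3: 79 kHz, 93.2 kHz.
k=4: 107.7 kHz, 121.9 kHz.
Within [32.15 kHz, 92.95 kHz]: 35.8 kHz, 50.3 kHz, 64.5 kHz, 79 kHz.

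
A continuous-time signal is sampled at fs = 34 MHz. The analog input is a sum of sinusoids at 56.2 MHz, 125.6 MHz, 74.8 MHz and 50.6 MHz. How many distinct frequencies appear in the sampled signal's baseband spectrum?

fs/2 = 17 MHz.
56.2 MHz mod fs = 22.2 MHz.
22.2 MHz > fs/2 = 17 MHz, folds to fs − 22.2 MHz = 11.8 MHz.
125.6 MHz mod fs = 23.6 MHz.
23.6 MHz > fs/2 = 17 MHz, folds to fs − 23.6 MHz = 10.4 MHz.
74.8 MHz mod fs = 6.8 MHz.
6.8 MHz ≤ fs/2 = 17 MHz, appears at 6.8 MHz.
50.6 MHz mod fs = 16.6 MHz.
16.6 MHz ≤ fs/2 = 17 MHz, appears at 16.6 MHz.
Distinct values: {6.8 MHz, 10.4 MHz, 11.8 MHz, 16.6 MHz} → 4.

4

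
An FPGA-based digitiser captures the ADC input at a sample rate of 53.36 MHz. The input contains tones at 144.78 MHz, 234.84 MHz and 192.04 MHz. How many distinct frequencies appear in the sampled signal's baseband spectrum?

fs/2 = 26.68 MHz.
144.78 MHz mod fs = 38.06 MHz.
38.06 MHz > fs/2 = 26.68 MHz, folds to fs − 38.06 MHz = 15.3 MHz.
234.84 MHz mod fs = 21.4 MHz.
21.4 MHz ≤ fs/2 = 26.68 MHz, appears at 21.4 MHz.
192.04 MHz mod fs = 31.96 MHz.
31.96 MHz > fs/2 = 26.68 MHz, folds to fs − 31.96 MHz = 21.4 MHz.
Distinct values: {15.3 MHz, 21.4 MHz} → 2.

2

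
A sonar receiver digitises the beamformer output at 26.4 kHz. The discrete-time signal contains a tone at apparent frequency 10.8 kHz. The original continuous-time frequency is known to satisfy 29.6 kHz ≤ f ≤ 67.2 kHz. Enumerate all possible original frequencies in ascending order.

Frequencies that alias to 10.8 kHz are k·fs ± 10.8 kHz for integer k ≥ 0.
k=0: 10.8 kHz.
k=1: 15.6 kHz, 37.2 kHz.
k=2: 42 kHz, 63.6 kHz.
k=3: 68.4 kHz, 90 kHz.
Within [29.6 kHz, 67.2 kHz]: 37.2 kHz, 42 kHz, 63.6 kHz.

37.2 kHz, 42 kHz, 63.6 kHz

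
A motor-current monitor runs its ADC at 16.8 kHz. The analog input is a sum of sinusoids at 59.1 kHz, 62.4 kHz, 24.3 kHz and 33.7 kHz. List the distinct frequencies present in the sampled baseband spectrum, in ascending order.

fs/2 = 8.4 kHz.
59.1 kHz mod fs = 8.7 kHz.
8.7 kHz > fs/2 = 8.4 kHz, folds to fs − 8.7 kHz = 8.1 kHz.
62.4 kHz mod fs = 12 kHz.
12 kHz > fs/2 = 8.4 kHz, folds to fs − 12 kHz = 4.8 kHz.
24.3 kHz mod fs = 7.5 kHz.
7.5 kHz ≤ fs/2 = 8.4 kHz, appears at 7.5 kHz.
33.7 kHz mod fs = 0.1 kHz.
0.1 kHz ≤ fs/2 = 8.4 kHz, appears at 0.1 kHz.
Distinct values: {0.1 kHz, 4.8 kHz, 7.5 kHz, 8.1 kHz}.

0.1 kHz, 4.8 kHz, 7.5 kHz, 8.1 kHz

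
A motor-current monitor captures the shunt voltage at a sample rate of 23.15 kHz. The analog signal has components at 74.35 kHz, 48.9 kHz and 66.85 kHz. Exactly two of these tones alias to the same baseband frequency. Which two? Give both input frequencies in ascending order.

fs/2 = 11.575 kHz.
74.35 kHz mod fs = 4.9 kHz.
4.9 kHz ≤ fs/2 = 11.575 kHz, appears at 4.9 kHz.
48.9 kHz mod fs = 2.6 kHz.
2.6 kHz ≤ fs/2 = 11.575 kHz, appears at 2.6 kHz.
66.85 kHz mod fs = 20.55 kHz.
20.55 kHz > fs/2 = 11.575 kHz, folds to fs − 20.55 kHz = 2.6 kHz.
48.9 kHz and 66.85 kHz both map to 2.6 kHz.

48.9 kHz, 66.85 kHz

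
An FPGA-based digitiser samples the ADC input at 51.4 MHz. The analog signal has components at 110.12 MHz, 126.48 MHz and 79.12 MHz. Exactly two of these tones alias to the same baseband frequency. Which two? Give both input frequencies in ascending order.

fs/2 = 25.7 MHz.
110.12 MHz mod fs = 7.32 MHz.
7.32 MHz ≤ fs/2 = 25.7 MHz, appears at 7.32 MHz.
126.48 MHz mod fs = 23.68 MHz.
23.68 MHz ≤ fs/2 = 25.7 MHz, appears at 23.68 MHz.
79.12 MHz mod fs = 27.72 MHz.
27.72 MHz > fs/2 = 25.7 MHz, folds to fs − 27.72 MHz = 23.68 MHz.
79.12 MHz and 126.48 MHz both map to 23.68 MHz.

79.12 MHz, 126.48 MHz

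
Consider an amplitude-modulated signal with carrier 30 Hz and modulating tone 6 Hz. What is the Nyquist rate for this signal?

72 Hz

AM sidebands sit at fc ± fm = 24 Hz and 36 Hz.
Highest-frequency component: 36 Hz.
Nyquist rate = 2 × 36 Hz = 72 Hz.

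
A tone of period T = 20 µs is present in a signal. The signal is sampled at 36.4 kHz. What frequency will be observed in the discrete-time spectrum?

13.6 kHz

T = 20 µs → f = 1/T = 50 kHz.
50 kHz mod fs = 13.6 kHz.
13.6 kHz ≤ fs/2 = 18.2 kHz, appears at 13.6 kHz.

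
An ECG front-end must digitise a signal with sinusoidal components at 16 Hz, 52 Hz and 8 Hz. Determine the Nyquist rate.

104 Hz

Highest-frequency component: 52 Hz.
Nyquist rate = 2 × 52 Hz = 104 Hz.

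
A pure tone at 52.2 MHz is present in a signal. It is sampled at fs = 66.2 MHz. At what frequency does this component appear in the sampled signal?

52.2 MHz > fs/2 = 33.1 MHz, folds to fs − 52.2 MHz = 14 MHz.

14 MHz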